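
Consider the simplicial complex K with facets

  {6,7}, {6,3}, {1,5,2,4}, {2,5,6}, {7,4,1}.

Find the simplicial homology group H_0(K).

H_0 ≅ Z.

We work with the vertex ordering 1 < 2 < 3 < 4 < 5 < 6 < 7. The simplices of K, each written with vertices in increasing order, are:

  0-simplices (7): [1], [2], [3], [4], [5], [6], [7]
  1-simplices (12): [1,2], [1,4], [1,5], [1,7], [2,4], [2,5], [2,6], [3,6], [4,5], [4,7], [5,6], [6,7]
  2-simplices (6): [1,2,4], [1,2,5], [1,4,5], [1,4,7], [2,4,5], [2,5,6]
  3-simplices (1): [1,2,4,5]

Hence C_0 ≅ Z^7, C_1 ≅ Z^12, C_2 ≅ Z^6, C_3 ≅ Z^1.

Boundary ∂_1: C_1 → C_0 maps an edge to its endpoints' difference, ∂[p,q] = q − p. For instance
  ∂[1,7] = [7] − [1].
This gives a 7×12 integer matrix of rank 6; reducing to Smith normal form yields diagonal entries (1,1,1,1,1,1).

Boundary ∂_2: C_2 → C_1 acts by ∂[p,q,r] = [q,r] − [p,r] + [p,q]. For instance
  ∂[2,4,5] = [4,5] − [2,5] + [2,4],
  ∂[1,2,4] = [2,4] − [1,4] + [1,2].
The 12×6 boundary matrix has rank 5 and Smith normal form diag(1,1,1,1,1).

∂_3: C_3 → C_2 sends each 3-simplex σ to the alternating sum Σ_i (−1)^i (σ with its i-th vertex removed). For instance
  ∂[1,2,4,5] = [2,4,5] − [1,4,5] + [1,2,5] − [1,2,4].
The 6×1 boundary matrix has rank 1 and Smith normal form diag(1).

Now H_k = ker ∂_k / im ∂_{k+1}, so:

  H_0: rank C_0 − rank ∂_1 = 7 − 6 = 1, and the invariant factors of ∂_1 are all 1, so H_0 ≅ Z.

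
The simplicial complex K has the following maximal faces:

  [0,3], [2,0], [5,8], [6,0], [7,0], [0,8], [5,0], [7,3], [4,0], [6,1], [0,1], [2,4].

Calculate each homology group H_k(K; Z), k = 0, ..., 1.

K has 9 vertices, 12 edges.
rank ∂_0 = 0, rank ∂_1 = 8 ⇒ b_0 = 9 − 0 − 8 = 1; all invariant factors of ∂_1 are 1 so no torsion. So H_0 ≅ Z.
rank ∂_1 = 8, rank ∂_2 = 0 ⇒ b_1 = 12 − 8 − 0 = 4. So H_1 ≅ Z^4.

H_0 = Z,  H_1 = Z^4.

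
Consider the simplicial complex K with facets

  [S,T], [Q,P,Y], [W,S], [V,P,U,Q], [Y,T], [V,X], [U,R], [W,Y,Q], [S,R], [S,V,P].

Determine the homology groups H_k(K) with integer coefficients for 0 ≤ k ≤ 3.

Order the vertices as P < Q < R < S < T < U < V < W < X < Y. Listing each simplex with vertices in this order, K has dimension 3 with simplices:

  0-simplices (10): P, Q, R, S, T, U, V, W, X, Y
  1-simplices (18): PQ, PS, PU, PV, PY, QU, QV, QW, QY, RS, RU, ST, SV, SW, TY, UV, VX, WY
  2-simplices (7): PQU, PQV, PQY, PSV, PUV, QUV, QWY
  3-simplices (1): PQUV

giving chain groups C_0 ≅ Z^10, C_1 ≅ Z^18, C_2 ≅ Z^7, C_3 ≅ Z^1.

∂_1: C_1 → C_0 is given by ∂[p,q] = [q] − [p]. For instance
  ∂WY = Y − W.
The 10×18 boundary matrix has rank 9 and Smith normal form diag(1,1,1,1,1,1,1,1,1).

∂_2: C_2 → C_1 sends each 2-simplex [p,q,r] to [q,r] − [p,r] + [p,q]. For instance
  ∂PQU = QU − PU + PQ,
  ∂QWY = WY − QY + QW.
The resulting 18×7 matrix has rank 6, and its Smith normal form has invariant factors (1,1,1,1,1,1).

∂_3: C_3 → C_2 sends each 3-simplex σ to the alternating sum Σ_i (−1)^i (σ with its i-th vertex removed). For instance
  ∂PQUV = QUV − PUV + PQV − PQU.
The resulting 7×1 matrix has rank 1, and its Smith normal form has invariant factors (1).

Reading off H_k = ker ∂_k / im ∂_{k+1}:

  H_0: rank C_0 − rank ∂_1 = 10 − 9 = 1, and the invariant factors of ∂_1 are all 1, so H_0 ≅ Z.
  H_1: rank ker ∂_1 − rank ∂_2 = (18 − 9) − 6 = 3, and the invariant factors of ∂_2 are all 1, so H_1 ≅ Z^3.
  H_2: rank ker ∂_2 − rank ∂_3 = (7 − 6) − 1 = 0, and the invariant factors of ∂_3 are all 1, so H_2 ≅ 0.
  H_3: rank ker ∂_3 − rank ∂_4 = (1 − 1) − 0 = 0, and there is no ∂_4, so H_3 ≅ 0.

As a check, the Euler characteristic is 10 − 18 + 7 − 1 = -2, which agrees with 1 − 3 + 0 − 0 = -2.

H_0 ≅ Z,  H_1 ≅ Z^3,  H_2 = 0,  H_3 = 0.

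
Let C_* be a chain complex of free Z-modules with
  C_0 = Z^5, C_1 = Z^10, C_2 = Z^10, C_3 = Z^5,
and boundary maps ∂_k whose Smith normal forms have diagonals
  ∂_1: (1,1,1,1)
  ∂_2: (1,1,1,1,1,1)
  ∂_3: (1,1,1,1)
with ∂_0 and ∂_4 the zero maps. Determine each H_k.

H_0 ≅ Z,  H_1 = 0,  H_2 = 0,  H_3 ≅ Z.

H_0: b_0 = 5 − 0 − 4 = 1; torsion from ∂_1 factors > 1: none. So H_0 ≅ Z.
H_1: b_1 = 10 − 4 − 6 = 0; torsion from ∂_2 factors > 1: none. So H_1 ≅ 0.
H_2: b_2 = 10 − 6 − 4 = 0; torsion from ∂_3 factors > 1: none. So H_2 ≅ 0.
H_3: b_3 = 5 − 4 − 0 = 1; torsion from ∂_4 factors > 1: none. So H_3 ≅ Z.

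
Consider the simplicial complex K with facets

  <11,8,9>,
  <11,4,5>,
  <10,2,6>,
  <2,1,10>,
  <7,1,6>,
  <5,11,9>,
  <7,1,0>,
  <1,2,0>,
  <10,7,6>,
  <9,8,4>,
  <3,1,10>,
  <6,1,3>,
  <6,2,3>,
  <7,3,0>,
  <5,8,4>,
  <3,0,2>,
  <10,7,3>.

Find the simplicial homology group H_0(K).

H_0 ≅ Z^2.

Fix the vertex order 0 < 1 < 2 < 3 < 4 < 5 < 6 < 7 < 8 < 9 < 10 < 11 and write every simplex with vertices in increasing order. Then dim K = 2 and the simplices of K are:

  0-simplices (12): [0], [1], [2], [3], [4], [5], [6], [7], [8], [9], [10], [11]
  1-simplices (28): (28 of them)
  2-simplices (17): [0,1,2], [0,1,7], [0,2,3], [0,3,7], [1,2,10], [1,3,6], [1,3,10], [1,6,7], [2,3,6], [2,6,10], [3,7,10], [4,5,8], [4,5,11], [4,8,9], [5,9,11], [6,7,10], [8,9,11]

so the chain groups are C_0 ≅ Z^12, C_1 ≅ Z^28, C_2 ≅ Z^17.

Boundary ∂_1: C_1 → C_0 is given by ∂[p,q] = [q] − [p].
This gives a 12×28 integer matrix of rank 10; reducing to Smith normal form yields diagonal entries (1,1,1,1,1,1,1,1,1,1).

The boundary map ∂_2: C_2 → C_1 acts by ∂[p,q,r] = [q,r] − [p,r] + [p,q]. For instance
  ∂[4,5,8] = [5,8] − [4,8] + [4,5],
  ∂[8,9,11] = [9,11] − [8,11] + [8,9].
As a 28×17 matrix over Z this has rank 17, with invariant factors (1,1,1,1,1,1,1,1,1,1,1,1,1,1,1,1,2).

Computing H_k = (kernel of ∂_k) / (image of ∂_{k+1}):

  H_0: rank C_0 − rank ∂_1 = 12 − 10 = 2, and the invariant factors of ∂_1 are all 1, so H_0 = Z^2.

(K is a triangulation of the disjoint union of the Möbius band and the real projective plane RP^2.)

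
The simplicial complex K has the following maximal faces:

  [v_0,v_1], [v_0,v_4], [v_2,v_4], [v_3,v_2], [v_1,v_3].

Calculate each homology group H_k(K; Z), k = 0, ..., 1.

Take the total order v_0 < v_1 < v_2 < v_3 < v_4 on the vertex set. Then K (dimension 1) consists of the simplices:

  0-simplices (5): [v_0], [v_1], [v_2], [v_3], [v_4]
  1-simplices (5): [v_0,v_1], [v_0,v_4], [v_1,v_3], [v_2,v_3], [v_2,v_4]

Hence C_0 ≅ Z^5, C_1 ≅ Z^5.

The boundary map ∂_1: C_1 → C_0 sends each edge [p,q] (with p < q) to q − p. For instance
  ∂[v_0,v_1] = [v_1] − [v_0].
The resulting 5×5 matrix has rank 4, and its Smith normal form has invariant factors (1,1,1,1).

Reading off H_k = ker ∂_k / im ∂_{k+1}:

  H_0: rank C_0 − rank ∂_1 = 5 − 4 = 1, and the invariant factors of ∂_1 are all 1, so H_0 = Z.
  H_1: rank ker ∂_1 − rank ∂_2 = (5 − 4) − 0 = 1, and there is no ∂_2, so H_1 = Z.

As a check, the Euler characteristic is 5 − 5 = 0, which agrees with 1 − 1 = 0.

H_0 ≅ Z,  H_1 ≅ Z.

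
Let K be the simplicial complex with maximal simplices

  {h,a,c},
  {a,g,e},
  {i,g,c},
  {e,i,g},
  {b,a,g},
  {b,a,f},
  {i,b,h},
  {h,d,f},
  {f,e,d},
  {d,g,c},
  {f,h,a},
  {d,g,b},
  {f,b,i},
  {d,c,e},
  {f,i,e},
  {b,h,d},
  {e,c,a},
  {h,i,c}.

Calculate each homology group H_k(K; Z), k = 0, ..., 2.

H_0 = Z,  H_1 = Z ⊕ Z_2,  H_2 = 0.

Fix the vertex order a < b < c < d < e < f < g < h < i and write every simplex with vertices in increasing order. Then dim K = 2 and the simplices of K are:

  0-simplices (9): a, b, c, d, e, f, g, h, i
  1-simplices (27): ab, ac, ae, af, ag, ah, bd, bf, bg, bh, bi, cd, ce, cg, ch, ci, de, df, dg, dh, ef, eg, ei, fh, fi, gi, hi
  2-simplices (18): abf, abg, ace, ach, aeg, afh, bdg, bdh, bfi, bhi, cde, cdg, cgi, chi, def, dfh, efi, egi

Hence C_0 ≅ Z^9, C_1 ≅ Z^27, C_2 ≅ Z^18.

Boundary ∂_1: C_1 → C_0 sends each edge [p,q] (with p < q) to q − p. For instance
  ∂bg = g − b.
As a 9×27 matrix over Z this has rank 8, with invariant factors (1,1,1,1,1,1,1,1).

Boundary ∂_2: C_2 → C_1 acts by ∂[p,q,r] = [q,r] − [p,r] + [p,q]. For instance
  ∂afh = fh − ah + af,
  ∂ace = ce − ae + ac.
The 27×18 boundary matrix has rank 18 and Smith normal form diag(1,1,1,1,1,1,1,1,1,1,1,1,1,1,1,1,1,2).

From H_k ≅ ker(∂_k) / im(∂_{k+1}) we obtain:

  H_0: rank C_0 − rank ∂_1 = 9 − 8 = 1, and the invariant factors of ∂_1 are all 1, so H_0 = Z.
  H_1: rank ker ∂_1 − rank ∂_2 = (27 − 8) − 18 = 1, and ∂_2 has invariant factor 2 > 1, so H_1 = Z ⊕ Z_2.
  H_2: rank ker ∂_2 − rank ∂_3 = (18 − 18) − 0 = 0, and there is no ∂_3, so H_2 = 0.

As a check, the Euler characteristic is 9 − 27 + 18 = 0, which agrees with 1 − 1 + 0 = 0.
(K is a triangulation of the Klein bottle.)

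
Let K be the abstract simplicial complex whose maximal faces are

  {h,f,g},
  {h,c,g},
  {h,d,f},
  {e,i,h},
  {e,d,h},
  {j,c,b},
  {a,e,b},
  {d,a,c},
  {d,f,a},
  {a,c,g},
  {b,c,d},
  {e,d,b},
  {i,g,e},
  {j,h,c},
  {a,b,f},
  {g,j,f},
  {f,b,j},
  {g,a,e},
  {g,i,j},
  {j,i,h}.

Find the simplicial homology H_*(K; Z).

Take the total order a < b < c < d < e < f < g < h < i < j on the vertex set. Then K (dimension 2) consists of the simplices:

  0-simplices (10): a, b, c, d, e, f, g, h, i, j
  1-simplices (30): ab, ac, ad, ae, af, ag, bc, bd, be, bf, bj, cd, cg, ch, cj, de, df, dh, eg, eh, ei, fg, fh, fj, gh, gi, gj, hi, hj, ij
  2-simplices (20): abe, abf, acd, acg, adf, aeg, bcd, bcj, bde, bfj, cgh, chj, deh, dfh, egi, ehi, fgh, fgj, gij, hij

Hence C_0 ≅ Z^10, C_1 ≅ Z^30, C_2 ≅ Z^20.

The boundary map ∂_1: C_1 → C_0 maps an edge to its endpoints' difference, ∂[p,q] = q − p.
The resulting 10×30 matrix has rank 9, and its Smith normal form has invariant factors (1,1,1,1,1,1,1,1,1).

The boundary map ∂_2: C_2 → C_1 acts by ∂[p,q,r] = [q,r] − [p,r] + [p,q]. For instance
  ∂egi = gi − ei + eg,
  ∂chj = hj − cj + ch.
As a 30×20 matrix over Z this has rank 20, with invariant factors (1,1,1,1,1,1,1,1,1,1,1,1,1,1,1,1,1,1,1,2).

From H_k ≅ ker(∂_k) / im(∂_{k+1}) we obtain:

  H_0: rank C_0 − rank ∂_1 = 10 − 9 = 1, and the invariant factors of ∂_1 are all 1, so H_0 ≅ Z.
  H_1: rank ker ∂_1 − rank ∂_2 = (30 − 9) − 20 = 1, and ∂_2 has invariant factor 2 > 1, so H_1 ≅ Z ⊕ Z/2Z.
  H_2: rank ker ∂_2 − rank ∂_3 = (20 − 20) − 0 = 0, and there is no ∂_3, so H_2 ≅ 0.

As a check, the Euler characteristic is 10 − 30 + 20 = 0, which agrees with 1 − 1 + 0 = 0.
(K is a triangulation of the Klein bottle.)

H_0 = Z,  H_1 = Z ⊕ Z/2Z,  H_2 = 0.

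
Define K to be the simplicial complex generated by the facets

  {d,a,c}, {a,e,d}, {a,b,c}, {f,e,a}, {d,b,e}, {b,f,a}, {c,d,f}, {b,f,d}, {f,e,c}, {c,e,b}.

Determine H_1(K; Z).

Order the vertices as a < b < c < d < e < f. Listing each simplex with vertices in this order, K has dimension 2 with simplices:

  0-simplices (6): a, b, c, d, e, f
  1-simplices (15): ab, ac, ad, ae, af, bc, bd, be, bf, cd, ce, cf, de, df, ef
  2-simplices (10): abc, abf, acd, ade, aef, bce, bde, bdf, cdf, cef

giving chain groups C_0 ≅ Z^6, C_1 ≅ Z^15, C_2 ≅ Z^10.

∂_1: C_1 → C_0 sends each edge [p,q] (with p < q) to q − p.
The 6×15 boundary matrix has rank 5 and Smith normal form diag(1,1,1,1,1).

Boundary ∂_2: C_2 → C_1 maps a triangle to the signed sum of its edges. For instance
  ∂bce = ce − be + bc,
  ∂bdf = df − bf + bd.
The 15×10 boundary matrix has rank 10 and Smith normal form diag(1,1,1,1,1,1,1,1,1,2).

Computing H_k = (kernel of ∂_k) / (image of ∂_{k+1}):

  H_1: rank ker ∂_1 − rank ∂_2 = (15 − 5) − 10 = 0, and ∂_2 has invariant factor 2 > 1, so H_1 = Z/2.

H_1 ≅ Z/2.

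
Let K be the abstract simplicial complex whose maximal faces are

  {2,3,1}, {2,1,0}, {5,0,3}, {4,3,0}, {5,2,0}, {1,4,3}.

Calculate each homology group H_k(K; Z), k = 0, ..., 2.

H_0 ≅ Z,  H_1 ≅ Z,  H_2 = 0.

K has 6 vertices, 12 edges, 6 triangles.
rank ∂_0 = 0, rank ∂_1 = 5 ⇒ b_0 = 6 − 0 − 5 = 1; all invariant factors of ∂_1 are 1 so no torsion. So H_0 ≅ Z.
rank ∂_1 = 5, rank ∂_2 = 6 ⇒ b_1 = 12 − 5 − 6 = 1; all invariant factors of ∂_2 are 1 so no torsion. So H_1 ≅ Z.
rank ∂_2 = 6, rank ∂_3 = 0 ⇒ b_2 = 6 − 6 − 0 = 0. So H_2 ≅ 0.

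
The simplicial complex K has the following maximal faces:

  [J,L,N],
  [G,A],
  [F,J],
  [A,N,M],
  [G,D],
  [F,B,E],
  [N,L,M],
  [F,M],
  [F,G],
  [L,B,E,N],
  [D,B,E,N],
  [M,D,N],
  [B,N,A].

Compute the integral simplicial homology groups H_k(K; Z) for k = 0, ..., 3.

H_0 ≅ Z,  H_1 ≅ Z^4,  H_2 = 0,  H_3 = 0.

We work with the vertex ordering A < B < D < E < F < G < J < L < M < N. The simplices of K, each written with vertices in increasing order, are:

  0-simplices (10): A, B, D, E, F, G, J, L, M, N
  1-simplices (24): AB, AG, AM, AN, BD, BE, BF, BL, BN, DE, DG, DM, DN, EF, EL, EN, FG, FJ, FM, JL, JN, LM, LN, MN
  2-simplices (13): ABN, AMN, BDE, BDN, BEF, BEL, BEN, BLN, DEN, DMN, ELN, JLN, LMN
  3-simplices (2): BDEN, BELN

giving chain groups C_0 ≅ Z^10, C_1 ≅ Z^24, C_2 ≅ Z^13, C_3 ≅ Z^2.

The boundary map ∂_1: C_1 → C_0 is given by ∂[p,q] = [q] − [p].
This gives a 10×24 integer matrix of rank 9; reducing to Smith normal form yields diagonal entries (1,1,1,1,1,1,1,1,1).

The boundary map ∂_2: C_2 → C_1 maps a triangle to the signed sum of its edges. For instance
  ∂BEF = EF − BF + BE,
  ∂DMN = MN − DN + DM.
This gives a 24×13 integer matrix of rank 11; reducing to Smith normal form yields diagonal entries (1,1,1,1,1,1,1,1,1,1,1).

The boundary map ∂_3: C_3 → C_2 sends each 3-simplex σ to the alternating sum Σ_i (−1)^i (σ with its i-th vertex removed). For instance
  ∂BDEN = DEN − BEN + BDN − BDE,
  ∂BELN = ELN − BLN + BEN − BEL.
The 13×2 boundary matrix has rank 2 and Smith normal form diag(1,1).

Now H_k = ker ∂_k / im ∂_{k+1}, so:

  H_0: rank C_0 − rank ∂_1 = 10 − 9 = 1, and the invariant factors of ∂_1 are all 1, so H_0 = Z.
  H_1: rank ker ∂_1 − rank ∂_2 = (24 − 9) − 11 = 4, and the invariant factors of ∂_2 are all 1, so H_1 = Z^4.
  H_2: rank ker ∂_2 − rank ∂_3 = (13 − 11) − 2 = 0, and the invariant factors of ∂_3 are all 1, so H_2 = 0.
  H_3: rank ker ∂_3 − rank ∂_4 = (2 − 2) − 0 = 0, and there is no ∂_4, so H_3 = 0.

As a check, the Euler characteristic is 10 − 24 + 13 − 2 = -3, which agrees with 1 − 4 + 0 − 0 = -3.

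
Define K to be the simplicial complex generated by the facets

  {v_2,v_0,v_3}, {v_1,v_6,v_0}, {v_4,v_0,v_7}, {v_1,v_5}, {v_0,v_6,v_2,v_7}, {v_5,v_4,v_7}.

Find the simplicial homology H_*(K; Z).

We work with the vertex ordering v_0 < v_1 < v_2 < v_3 < v_4 < v_5 < v_6 < v_7. The simplices of K, each written with vertices in increasing order, are:

  0-simplices (8): [v_0], [v_1], [v_2], [v_3], [v_4], [v_5], [v_6], [v_7]
  1-simplices (15): (15 of them)
  2-simplices (8): [v_0,v_1,v_6], [v_0,v_2,v_3], [v_0,v_2,v_6], [v_0,v_2,v_7], [v_0,v_4,v_7], [v_0,v_6,v_7], [v_2,v_6,v_7], [v_4,v_5,v_7]
  3-simplices (1): [v_0,v_2,v_6,v_7]

so the chain groups are C_0 ≅ Z^8, C_1 ≅ Z^15, C_2 ≅ Z^8, C_3 ≅ Z^1.

∂_1: C_1 → C_0 is given by ∂[p,q] = [q] − [p]. For instance
  ∂[v_0,v_3] = [v_3] − [v_0].
This gives a 8×15 integer matrix of rank 7; reducing to Smith normal form yields diagonal entries (1,1,1,1,1,1,1).

∂_2: C_2 → C_1 acts by ∂[p,q,r] = [q,r] − [p,r] + [p,q]. For instance
  ∂[v_0,v_6,v_7] = [v_6,v_7] − [v_0,v_7] + [v_0,v_6],
  ∂[v_4,v_5,v_7] = [v_5,v_7] − [v_4,v_7] + [v_4,v_5].
As a 15×8 matrix over Z this has rank 7, with invariant factors (1,1,1,1,1,1,1).

∂_3: C_3 → C_2 sends each 3-simplex σ to the alternating sum Σ_i (−1)^i (σ with its i-th vertex removed). For instance
  ∂[v_0,v_2,v_6,v_7] = [v_2,v_6,v_7] − [v_0,v_6,v_7] + [v_0,v_2,v_7] − [v_0,v_2,v_6].
This gives a 8×1 integer matrix of rank 1; reducing to Smith normal form yields diagonal entries (1).

Reading off H_k = ker ∂_k / im ∂_{k+1}:

  H_0: rank C_0 − rank ∂_1 = 8 − 7 = 1, and the invariant factors of ∂_1 are all 1, so H_0 ≅ Z.
  H_1: rank ker ∂_1 − rank ∂_2 = (15 − 7) − 7 = 1, and the invariant factors of ∂_2 are all 1, so H_1 ≅ Z.
  H_2: rank ker ∂_2 − rank ∂_3 = (8 − 7) − 1 = 0, and the invariant factors of ∂_3 are all 1, so H_2 ≅ 0.
  H_3: rank ker ∂_3 − rank ∂_4 = (1 − 1) − 0 = 0, and there is no ∂_4, so H_3 ≅ 0.

As a check, the Euler characteristic is 8 − 15 + 8 − 1 = 0, which agrees with 1 − 1 + 0 − 0 = 0.

H_0 ≅ Z,  H_1 ≅ Z,  H_2 = 0,  H_3 = 0.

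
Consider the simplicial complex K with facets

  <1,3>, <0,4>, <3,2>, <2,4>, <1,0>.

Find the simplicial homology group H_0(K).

H_0 = Z.

K has 5 vertices, 5 edges.
rank ∂_0 = 0, rank ∂_1 = 4 ⇒ b_0 = 5 − 0 − 4 = 1; all invariant factors of ∂_1 are 1 so no torsion. So H_0 ≅ Z.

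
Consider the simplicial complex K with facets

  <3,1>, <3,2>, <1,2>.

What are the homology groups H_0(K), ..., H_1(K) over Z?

Order the vertices as 1 < 2 < 3. Listing each simplex with vertices in this order, K has dimension 1 with simplices:

  0-simplices (3): [1], [2], [3]
  1-simplices (3): [1,2], [1,3], [2,3]

Hence C_0 ≅ Z^3, C_1 ≅ Z^3.

Boundary ∂_1: C_1 → C_0 is given by ∂[p,q] = [q] − [p]. For instance
  ∂[1,2] = [2] − [1].
The 3×3 boundary matrix has rank 2 and Smith normal form diag(1,1).

Reading off H_k = ker ∂_k / im ∂_{k+1}:

  H_0: rank C_0 − rank ∂_1 = 3 − 2 = 1, and the invariant factors of ∂_1 are all 1, so H_0 ≅ Z.
  H_1: rank ker ∂_1 − rank ∂_2 = (3 − 2) − 0 = 1, and there is no ∂_2, so H_1 ≅ Z.

H_0 ≅ Z,  H_1 ≅ Z.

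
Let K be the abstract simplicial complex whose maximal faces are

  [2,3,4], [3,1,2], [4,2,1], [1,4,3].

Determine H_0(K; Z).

H_0 ≅ Z.

We work with the vertex ordering 1 < 2 < 3 < 4. The simplices of K, each written with vertices in increasing order, are:

  0-simplices (4): [1], [2], [3], [4]
  1-simplices (6): [1,2], [1,3], [1,4], [2,3], [2,4], [3,4]
  2-simplices (4): [1,2,3], [1,2,4], [1,3,4], [2,3,4]

giving chain groups C_0 ≅ Z^4, C_1 ≅ Z^6, C_2 ≅ Z^4.

∂_1: C_1 → C_0 maps an edge to its endpoints' difference, ∂[p,q] = q − p. For instance
  ∂[1,3] = [3] − [1].
As a 4×6 matrix over Z this has rank 3, with invariant factors (1,1,1).

The boundary map ∂_2: C_2 → C_1 maps a triangle to the signed sum of its edges. For instance
  ∂[1,2,3] = [2,3] − [1,3] + [1,2],
  ∂[1,3,4] = [3,4] − [1,4] + [1,3].
The 6×4 boundary matrix has rank 3 and Smith normal form diag(1,1,1).

From H_k ≅ ker(∂_k) / im(∂_{k+1}) we obtain:

  H_0: rank C_0 − rank ∂_1 = 4 − 3 = 1, and the invariant factors of ∂_1 are all 1, so H_0 ≅ Z.

(K is a triangulation of the 2-sphere S^2.)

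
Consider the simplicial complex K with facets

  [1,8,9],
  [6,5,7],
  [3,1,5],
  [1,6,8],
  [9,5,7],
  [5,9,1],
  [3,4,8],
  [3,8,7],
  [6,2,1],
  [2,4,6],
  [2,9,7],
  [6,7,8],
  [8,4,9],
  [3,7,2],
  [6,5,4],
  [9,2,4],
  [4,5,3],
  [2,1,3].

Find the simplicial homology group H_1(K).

We work with the vertex ordering 1 < 2 < 3 < 4 < 5 < 6 < 7 < 8 < 9. The simplices of K, each written with vertices in increasing order, are:

  0-simplices (9): [1], [2], [3], [4], [5], [6], [7], [8], [9]
  1-simplices (27): (27 of them)
  2-simplices (18): [1,2,3], [1,2,6], [1,3,5], [1,5,9], [1,6,8], [1,8,9], [2,3,7], [2,4,6], [2,4,9], [2,7,9], [3,4,5], [3,4,8], [3,7,8], [4,5,6], [4,8,9], [5,6,7], [5,7,9], [6,7,8]

Hence C_0 ≅ Z^9, C_1 ≅ Z^27, C_2 ≅ Z^18.

Boundary ∂_1: C_1 → C_0 sends each edge [p,q] (with p < q) to q − p. For instance
  ∂[2,6] = [6] − [2].
As a 9×27 matrix over Z this has rank 8, with invariant factors (1,1,1,1,1,1,1,1).

The boundary map ∂_2: C_2 → C_1 acts by ∂[p,q,r] = [q,r] − [p,r] + [p,q]. For instance
  ∂[1,6,8] = [6,8] − [1,8] + [1,6],
  ∂[1,2,3] = [2,3] − [1,3] + [1,2].
The resulting 27×18 matrix has rank 17, and its Smith normal form has invariant factors (1,1,1,1,1,1,1,1,1,1,1,1,1,1,1,1,1).

Now H_k = ker ∂_k / im ∂_{k+1}, so:

  H_1: rank ker ∂_1 − rank ∂_2 = (27 − 8) − 17 = 2, and the invariant factors of ∂_2 are all 1, so H_1 ≅ Z^2.

(K is a triangulation of the torus T^2.)

H_1 = Z^2.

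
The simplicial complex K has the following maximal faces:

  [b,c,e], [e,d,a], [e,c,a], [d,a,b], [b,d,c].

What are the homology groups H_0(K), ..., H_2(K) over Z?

Order the vertices as a < b < c < d < e. Listing each simplex with vertices in this order, K has dimension 2 with simplices:

  0-simplices (5): a, b, c, d, e
  1-simplices (10): ab, ac, ad, ae, bc, bd, be, cd, ce, de
  2-simplices (5): abd, ace, ade, bcd, bce

Hence C_0 ≅ Z^5, C_1 ≅ Z^10, C_2 ≅ Z^5.

Boundary ∂_1: C_1 → C_0 sends each edge [p,q] (with p < q) to q − p.
The 5×10 boundary matrix has rank 4 and Smith normal form diag(1,1,1,1).

∂_2: C_2 → C_1 sends each 2-simplex [p,q,r] to [q,r] − [p,r] + [p,q]. For instance
  ∂abd = bd − ad + ab,
  ∂bcd = cd − bd + bc.
The resulting 10×5 matrix has rank 5, and its Smith normal form has invariant factors (1,1,1,1,1).

Reading off H_k = ker ∂_k / im ∂_{k+1}:

  H_0: rank C_0 − rank ∂_1 = 5 − 4 = 1, and the invariant factors of ∂_1 are all 1, so H_0 = Z.
  H_1: rank ker ∂_1 − rank ∂_2 = (10 − 4) − 5 = 1, and the invariant factors of ∂_2 are all 1, so H_1 = Z.
  H_2: rank ker ∂_2 − rank ∂_3 = (5 − 5) − 0 = 0, and there is no ∂_3, so H_2 = 0.

As a check, the Euler characteristic is 5 − 10 + 5 = 0, which agrees with 1 − 1 + 0 = 0.
(K is a triangulation of the Möbius band.)

H_0 ≅ Z,  H_1 ≅ Z,  H_2 = 0.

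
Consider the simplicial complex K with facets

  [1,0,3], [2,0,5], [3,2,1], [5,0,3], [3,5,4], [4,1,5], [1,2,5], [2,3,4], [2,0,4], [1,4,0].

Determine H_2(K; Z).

Take the total order 0 < 1 < 2 < 3 < 4 < 5 on the vertex set. Then K (dimension 2) consists of the simplices:

  0-simplices (6): [0], [1], [2], [3], [4], [5]
  1-simplices (15): [0,1], [0,2], [0,3], [0,4], [0,5], [1,2], [1,3], [1,4], [1,5], [2,3], [2,4], [2,5], [3,4], [3,5], [4,5]
  2-simplices (10): [0,1,3], [0,1,4], [0,2,4], [0,2,5], [0,3,5], [1,2,3], [1,2,5], [1,4,5], [2,3,4], [3,4,5]

giving chain groups C_0 ≅ Z^6, C_1 ≅ Z^15, C_2 ≅ Z^10.

The boundary map ∂_1: C_1 → C_0 sends each edge [p,q] (with p < q) to q − p. For instance
  ∂[2,4] = [4] − [2].
The resulting 6×15 matrix has rank 5, and its Smith normal form has invariant factors (1,1,1,1,1).

Boundary ∂_2: C_2 → C_1 sends each 2-simplex [p,q,r] to [q,r] − [p,r] + [p,q]. For instance
  ∂[1,2,5] = [2,5] − [1,5] + [1,2],
  ∂[0,1,4] = [1,4] − [0,4] + [0,1].
This gives a 15×10 integer matrix of rank 10; reducing to Smith normal form yields diagonal entries (1,1,1,1,1,1,1,1,1,2).

From H_k ≅ ker(∂_k) / im(∂_{k+1}) we obtain:

  H_2: rank ker ∂_2 − rank ∂_3 = (10 − 10) − 0 = 0, and there is no ∂_3, so H_2 = 0.

H_2 ≅ 0.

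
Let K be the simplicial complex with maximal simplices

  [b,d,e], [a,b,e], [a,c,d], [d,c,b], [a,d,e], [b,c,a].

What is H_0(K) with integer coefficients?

Fix the vertex order a < b < c < d < e and write every simplex with vertices in increasing order. Then dim K = 2 and the simplices of K are:

  0-simplices (5): a, b, c, d, e
  1-simplices (9): ab, ac, ad, ae, bc, bd, be, cd, de
  2-simplices (6): abc, abe, acd, ade, bcd, bde

giving chain groups C_0 ≅ Z^5, C_1 ≅ Z^9, C_2 ≅ Z^6.

Boundary ∂_1: C_1 → C_0 is given by ∂[p,q] = [q] − [p]. For instance
  ∂be = e − b.
The 5×9 boundary matrix has rank 4 and Smith normal form diag(1,1,1,1).

Boundary ∂_2: C_2 → C_1 acts by ∂[p,q,r] = [q,r] − [p,r] + [p,q]. For instance
  ∂bde = de − be + bd,
  ∂bcd = cd − bd + bc.
The 9×6 boundary matrix has rank 5 and Smith normal form diag(1,1,1,1,1).

Computing H_k = (kernel of ∂_k) / (image of ∂_{k+1}):

  H_0: rank C_0 − rank ∂_1 = 5 − 4 = 1, and the invariant factors of ∂_1 are all 1, so H_0 = Z.

H_0 ≅ Z.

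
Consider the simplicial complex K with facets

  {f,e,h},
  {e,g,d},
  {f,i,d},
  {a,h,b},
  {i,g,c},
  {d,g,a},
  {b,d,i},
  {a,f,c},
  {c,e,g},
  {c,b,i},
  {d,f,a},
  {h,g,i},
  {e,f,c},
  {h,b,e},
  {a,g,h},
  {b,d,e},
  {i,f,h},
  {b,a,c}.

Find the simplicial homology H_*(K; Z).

H_0 = Z,  H_1 = Z^2,  H_2 = Z.

Order the vertices as a < b < c < d < e < f < g < h < i. Listing each simplex with vertices in this order, K has dimension 2 with simplices:

  0-simplices (9): a, b, c, d, e, f, g, h, i
  1-simplices (27): ab, ac, ad, af, ag, ah, bc, bd, be, bh, bi, ce, cf, cg, ci, de, df, dg, di, ef, eg, eh, fh, fi, gh, gi, hi
  2-simplices (18): abc, abh, acf, adf, adg, agh, bci, bde, bdi, beh, cef, ceg, cgi, deg, dfi, efh, fhi, ghi

Hence C_0 ≅ Z^9, C_1 ≅ Z^27, C_2 ≅ Z^18.

Boundary ∂_1: C_1 → C_0 is given by ∂[p,q] = [q] − [p]. For instance
  ∂bc = c − b.
This gives a 9×27 integer matrix of rank 8; reducing to Smith normal form yields diagonal entries (1,1,1,1,1,1,1,1).

∂_2: C_2 → C_1 acts by ∂[p,q,r] = [q,r] − [p,r] + [p,q]. For instance
  ∂fhi = hi − fi + fh,
  ∂abc = bc − ac + ab.
The 27×18 boundary matrix has rank 17 and Smith normal form diag(1,1,1,1,1,1,1,1,1,1,1,1,1,1,1,1,1).

From H_k ≅ ker(∂_k) / im(∂_{k+1}) we obtain:

  H_0: rank C_0 − rank ∂_1 = 9 − 8 = 1, and the invariant factors of ∂_1 are all 1, so H_0 = Z.
  H_1: rank ker ∂_1 − rank ∂_2 = (27 − 8) − 17 = 2, and the invariant factors of ∂_2 are all 1, so H_1 = Z^2.
  H_2: rank ker ∂_2 − rank ∂_3 = (18 − 17) − 0 = 1, and there is no ∂_3, so H_2 = Z.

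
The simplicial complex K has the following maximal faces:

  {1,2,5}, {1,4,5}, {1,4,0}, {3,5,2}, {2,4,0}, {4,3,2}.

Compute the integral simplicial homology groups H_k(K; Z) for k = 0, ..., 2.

Order the vertices as 0 < 1 < 2 < 3 < 4 < 5. Listing each simplex with vertices in this order, K has dimension 2 with simplices:

  0-simplices (6): [0], [1], [2], [3], [4], [5]
  1-simplices (12): [0,1], [0,2], [0,4], [1,2], [1,4], [1,5], [2,3], [2,4], [2,5], [3,4], [3,5], [4,5]
  2-simplices (6): [0,1,4], [0,2,4], [1,2,5], [1,4,5], [2,3,4], [2,3,5]

giving chain groups C_0 ≅ Z^6, C_1 ≅ Z^12, C_2 ≅ Z^6.

Boundary ∂_1: C_1 → C_0 is given by ∂[p,q] = [q] − [p].
The 6×12 boundary matrix has rank 5 and Smith normal form diag(1,1,1,1,1).

Boundary ∂_2: C_2 → C_1 sends each 2-simplex [p,q,r] to [q,r] − [p,r] + [p,q]. For instance
  ∂[2,3,5] = [3,5] − [2,5] + [2,3],
  ∂[0,2,4] = [2,4] − [0,4] + [0,2].
The resulting 12×6 matrix has rank 6, and its Smith normal form has invariant factors (1,1,1,1,1,1).

Now H_k = ker ∂_k / im ∂_{k+1}, so:

  H_0: rank C_0 − rank ∂_1 = 6 − 5 = 1, and the invariant factors of ∂_1 are all 1, so H_0 ≅ Z.
  H_1: rank ker ∂_1 − rank ∂_2 = (12 − 5) − 6 = 1, and the invariant factors of ∂_2 are all 1, so H_1 ≅ Z.
  H_2: rank ker ∂_2 − rank ∂_3 = (6 − 6) − 0 = 0, and there is no ∂_3, so H_2 ≅ 0.

As a check, the Euler characteristic is 6 − 12 + 6 = 0, which agrees with 1 − 1 + 0 = 0.
(K is a triangulation of the cylinder S^1 x I.)

H_0 = Z,  H_1 = Z,  H_2 = 0.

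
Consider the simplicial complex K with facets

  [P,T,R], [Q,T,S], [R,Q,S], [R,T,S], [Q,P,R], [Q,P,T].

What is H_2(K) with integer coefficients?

H_2 ≅ Z.

Fix the vertex order P < Q < R < S < T and write every simplex with vertices in increasing order. Then dim K = 2 and the simplices of K are:

  0-simplices (5): P, Q, R, S, T
  1-simplices (9): PQ, PR, PT, QR, QS, QT, RS, RT, ST
  2-simplices (6): PQR, PQT, PRT, QRS, QST, RST

Hence C_0 ≅ Z^5, C_1 ≅ Z^9, C_2 ≅ Z^6.

Boundary ∂_1: C_1 → C_0 is given by ∂[p,q] = [q] − [p].
As a 5×9 matrix over Z this has rank 4, with invariant factors (1,1,1,1).

Boundary ∂_2: C_2 → C_1 sends each 2-simplex [p,q,r] to [q,r] − [p,r] + [p,q]. For instance
  ∂PQT = QT − PT + PQ,
  ∂PRT = RT − PT + PR.
The resulting 9×6 matrix has rank 5, and its Smith normal form has invariant factors (1,1,1,1,1).

Now H_k = ker ∂_k / im ∂_{k+1}, so:

  H_2: rank ker ∂_2 − rank ∂_3 = (6 − 5) − 0 = 1, and there is no ∂_3, so H_2 ≅ Z.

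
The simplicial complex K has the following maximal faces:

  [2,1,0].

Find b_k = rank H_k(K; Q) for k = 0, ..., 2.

Take the total order 0 < 1 < 2 on the vertex set. Then K (dimension 2) consists of the simplices:

  0-simplices (3): [0], [1], [2]
  1-simplices (3): [0,1], [0,2], [1,2]
  2-simplices (1): [0,1,2]

Hence C_0 ≅ Z^3, C_1 ≅ Z^3, C_2 ≅ Z^1.

The boundary map ∂_1: C_1 → C_0 maps an edge to its endpoints' difference, ∂[p,q] = q − p.
The resulting 3×3 matrix has rank 2, and its Smith normal form has invariant factors (1,1).

∂_2: C_2 → C_1 maps a triangle to the signed sum of its edges. For instance
  ∂[0,1,2] = [1,2] − [0,2] + [0,1].
This gives a 3×1 integer matrix of rank 1; reducing to Smith normal form yields diagonal entries (1).

From H_k ≅ ker(∂_k) / im(∂_{k+1}) we obtain:

  H_0: rank C_0 − rank ∂_1 = 3 − 2 = 1, and the invariant factors of ∂_1 are all 1, so H_0 ≅ Z.
  H_1: rank ker ∂_1 − rank ∂_2 = (3 − 2) − 1 = 0, and the invariant factors of ∂_2 are all 1, so H_1 ≅ 0.
  H_2: rank ker ∂_2 − rank ∂_3 = (1 − 1) − 0 = 0, and there is no ∂_3, so H_2 ≅ 0.

As a check, the Euler characteristic is 3 − 3 + 1 = 1, which agrees with 1 − 0 + 0 = 1.

Hence the Betti numbers are b_0 = 1, b_1 = 0, b_2 = 0.

b_0 = 1, b_1 = 0, b_2 = 0.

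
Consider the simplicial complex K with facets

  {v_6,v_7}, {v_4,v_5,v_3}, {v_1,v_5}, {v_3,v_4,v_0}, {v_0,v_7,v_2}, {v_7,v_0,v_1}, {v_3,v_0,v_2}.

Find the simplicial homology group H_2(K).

We work with the vertex ordering v_0 < v_1 < v_2 < v_3 < v_4 < v_5 < v_6 < v_7. The simplices of K, each written with vertices in increasing order, are:

  0-simplices (8): [v_0], [v_1], [v_2], [v_3], [v_4], [v_5], [v_6], [v_7]
  1-simplices (13): [v_0,v_1], [v_0,v_2], [v_0,v_3], [v_0,v_4], [v_0,v_7], [v_1,v_5], [v_1,v_7], [v_2,v_3], [v_2,v_7], [v_3,v_4], [v_3,v_5], [v_4,v_5], [v_6,v_7]
  2-simplices (5): [v_0,v_1,v_7], [v_0,v_2,v_3], [v_0,v_2,v_7], [v_0,v_3,v_4], [v_3,v_4,v_5]

so the chain groups are C_0 ≅ Z^8, C_1 ≅ Z^13, C_2 ≅ Z^5.

Boundary ∂_1: C_1 → C_0 is given by ∂[p,q] = [q] − [p]. For instance
  ∂[v_2,v_3] = [v_3] − [v_2].
As a 8×13 matrix over Z this has rank 7, with invariant factors (1,1,1,1,1,1,1).

Boundary ∂_2: C_2 → C_1 sends each 2-simplex [p,q,r] to [q,r] − [p,r] + [p,q]. For instance
  ∂[v_3,v_4,v_5] = [v_4,v_5] − [v_3,v_5] + [v_3,v_4],
  ∂[v_0,v_1,v_7] = [v_1,v_7] − [v_0,v_7] + [v_0,v_1].
This gives a 13×5 integer matrix of rank 5; reducing to Smith normal form yields diagonal entries (1,1,1,1,1).

From H_k ≅ ker(∂_k) / im(∂_{k+1}) we obtain:

  H_2: rank ker ∂_2 − rank ∂_3 = (5 − 5) − 0 = 0, and there is no ∂_3, so H_2 ≅ 0.

H_2 ≅ 0.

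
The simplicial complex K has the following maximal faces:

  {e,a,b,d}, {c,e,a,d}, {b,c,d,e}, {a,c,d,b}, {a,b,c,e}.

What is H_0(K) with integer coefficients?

H_0 ≅ Z.

Fix the vertex order a < b < c < d < e and write every simplex with vertices in increasing order. Then dim K = 3 and the simplices of K are:

  0-simplices (5): a, b, c, d, e
  1-simplices (10): ab, ac, ad, ae, bc, bd, be, cd, ce, de
  2-simplices (10): abc, abd, abe, acd, ace, ade, bcd, bce, bde, cde
  3-simplices (5): abcd, abce, abde, acde, bcde

giving chain groups C_0 ≅ Z^5, C_1 ≅ Z^10, C_2 ≅ Z^10, C_3 ≅ Z^5.

Boundary ∂_1: C_1 → C_0 is given by ∂[p,q] = [q] − [p]. For instance
  ∂ab = b − a.
The 5×10 boundary matrix has rank 4 and Smith normal form diag(1,1,1,1).

The boundary map ∂_2: C_2 → C_1 acts by ∂[p,q,r] = [q,r] − [p,r] + [p,q]. For instance
  ∂bde = de − be + bd,
  ∂bce = ce − be + bc.
This gives a 10×10 integer matrix of rank 6; reducing to Smith normal form yields diagonal entries (1,1,1,1,1,1).

∂_3: C_3 → C_2 sends each 3-simplex σ to the alternating sum Σ_i (−1)^i (σ with its i-th vertex removed). For instance
  ∂abce = bce − ace + abe − abc,
  ∂abcd = bcd − acd + abd − abc.
The resulting 10×5 matrix has rank 4, and its Smith normal form has invariant factors (1,1,1,1).

Computing H_k = (kernel of ∂_k) / (image of ∂_{k+1}):

  H_0: rank C_0 − rank ∂_1 = 5 − 4 = 1, and the invariant factors of ∂_1 are all 1, so H_0 = Z.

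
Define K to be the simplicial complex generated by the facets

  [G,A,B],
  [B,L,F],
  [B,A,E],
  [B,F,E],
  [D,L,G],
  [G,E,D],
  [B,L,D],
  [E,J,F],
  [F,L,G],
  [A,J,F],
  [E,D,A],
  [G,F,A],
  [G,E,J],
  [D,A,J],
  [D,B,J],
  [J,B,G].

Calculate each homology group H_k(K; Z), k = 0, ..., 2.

Order the vertices as A < B < D < E < F < G < J < L. Listing each simplex with vertices in this order, K has dimension 2 with simplices:

  0-simplices (8): A, B, D, E, F, G, J, L
  1-simplices (24): AB, AD, AE, AF, AG, AJ, BD, BE, BF, BG, BJ, BL, DE, DG, DJ, DL, EF, EG, EJ, FG, FJ, FL, GJ, GL
  2-simplices (16): ABE, ABG, ADE, ADJ, AFG, AFJ, BDJ, BDL, BEF, BFL, BGJ, DEG, DGL, EFJ, EGJ, FGL

so the chain groups are C_0 ≅ Z^8, C_1 ≅ Z^24, C_2 ≅ Z^16.

∂_1: C_1 → C_0 maps an edge to its endpoints' difference, ∂[p,q] = q − p. For instance
  ∂AB = B − A.
The resulting 8×24 matrix has rank 7, and its Smith normal form has invariant factors (1,1,1,1,1,1,1).

∂_2: C_2 → C_1 acts by ∂[p,q,r] = [q,r] − [p,r] + [p,q]. For instance
  ∂BFL = FL − BL + BF,
  ∂EFJ = FJ − EJ + EF.
This gives a 24×16 integer matrix of rank 15; reducing to Smith normal form yields diagonal entries (1,1,1,1,1,1,1,1,1,1,1,1,1,1,1).

From H_k ≅ ker(∂_k) / im(∂_{k+1}) we obtain:

  H_0: rank C_0 − rank ∂_1 = 8 − 7 = 1, and the invariant factors of ∂_1 are all 1, so H_0 = Z.
  H_1: rank ker ∂_1 − rank ∂_2 = (24 − 7) − 15 = 2, and the invariant factors of ∂_2 are all 1, so H_1 = Z^2.
  H_2: rank ker ∂_2 − rank ∂_3 = (16 − 15) − 0 = 1, and there is no ∂_3, so H_2 = Z.

H_0 = Z,  H_1 = Z^2,  H_2 = Z.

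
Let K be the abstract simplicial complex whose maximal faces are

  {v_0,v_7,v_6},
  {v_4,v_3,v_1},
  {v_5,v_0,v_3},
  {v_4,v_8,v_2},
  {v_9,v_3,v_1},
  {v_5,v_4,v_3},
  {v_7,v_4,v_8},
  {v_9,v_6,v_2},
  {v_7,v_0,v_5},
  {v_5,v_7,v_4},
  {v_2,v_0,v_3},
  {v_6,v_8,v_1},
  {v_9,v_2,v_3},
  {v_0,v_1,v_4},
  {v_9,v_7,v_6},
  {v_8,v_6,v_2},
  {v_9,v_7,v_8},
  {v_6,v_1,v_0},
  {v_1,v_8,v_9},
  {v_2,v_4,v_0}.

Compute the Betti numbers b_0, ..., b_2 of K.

b_0 = 1, b_1 = 1, b_2 = 0.

We work with the vertex ordering v_0 < v_1 < v_2 < v_3 < v_4 < v_5 < v_6 < v_7 < v_8 < v_9. The simplices of K, each written with vertices in increasing order, are:

  0-simplices (10): [v_0], [v_1], [v_2], [v_3], [v_4], [v_5], [v_6], [v_7], [v_8], [v_9]
  1-simplices (30): (30 of them)
  2-simplices (20): (20 of them)

giving chain groups C_0 ≅ Z^10, C_1 ≅ Z^30, C_2 ≅ Z^20.

The boundary map ∂_1: C_1 → C_0 is given by ∂[p,q] = [q] − [p]. For instance
  ∂[v_6,v_7] = [v_7] − [v_6].
As a 10×30 matrix over Z this has rank 9, with invariant factors (1,1,1,1,1,1,1,1,1).

∂_2: C_2 → C_1 maps a triangle to the signed sum of its edges. For instance
  ∂[v_1,v_3,v_9] = [v_3,v_9] − [v_1,v_9] + [v_1,v_3],
  ∂[v_0,v_1,v_6] = [v_1,v_6] − [v_0,v_6] + [v_0,v_1].
The 30×20 boundary matrix has rank 20 and Smith normal form diag(1,1,1,1,1,1,1,1,1,1,1,1,1,1,1,1,1,1,1,2).

Computing H_k = (kernel of ∂_k) / (image of ∂_{k+1}):

  H_0: rank C_0 − rank ∂_1 = 10 − 9 = 1, and the invariant factors of ∂_1 are all 1, so H_0 ≅ Z.
  H_1: rank ker ∂_1 − rank ∂_2 = (30 − 9) − 20 = 1, and ∂_2 has invariant factor 2 > 1, so H_1 ≅ Z ⊕ Z/2.
  H_2: rank ker ∂_2 − rank ∂_3 = (20 − 20) − 0 = 0, and there is no ∂_3, so H_2 ≅ 0.

Hence the Betti numbers are b_0 = 1, b_1 = 1, b_2 = 0.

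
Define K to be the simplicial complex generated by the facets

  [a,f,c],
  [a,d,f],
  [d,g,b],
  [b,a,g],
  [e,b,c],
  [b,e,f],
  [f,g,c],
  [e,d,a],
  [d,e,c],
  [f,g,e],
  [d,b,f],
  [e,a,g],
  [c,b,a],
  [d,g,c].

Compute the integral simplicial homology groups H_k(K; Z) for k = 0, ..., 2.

H_0 ≅ Z,  H_1 ≅ Z^2,  H_2 ≅ Z.

We work with the vertex ordering a < b < c < d < e < f < g. The simplices of K, each written with vertices in increasing order, are:

  0-simplices (7): a, b, c, d, e, f, g
  1-simplices (21): ab, ac, ad, ae, af, ag, bc, bd, be, bf, bg, cd, ce, cf, cg, de, df, dg, ef, eg, fg
  2-simplices (14): abc, abg, acf, ade, adf, aeg, bce, bdf, bdg, bef, cde, cdg, cfg, efg

so the chain groups are C_0 ≅ Z^7, C_1 ≅ Z^21, C_2 ≅ Z^14.

The boundary map ∂_1: C_1 → C_0 sends each edge [p,q] (with p < q) to q − p. For instance
  ∂bf = f − b.
As a 7×21 matrix over Z this has rank 6, with invariant factors (1,1,1,1,1,1).

∂_2: C_2 → C_1 sends each 2-simplex [p,q,r] to [q,r] − [p,r] + [p,q]. For instance
  ∂abg = bg − ag + ab,
  ∂bef = ef − bf + be.
The 21×14 boundary matrix has rank 13 and Smith normal form diag(1,1,1,1,1,1,1,1,1,1,1,1,1).

Computing H_k = (kernel of ∂_k) / (image of ∂_{k+1}):

  H_0: rank C_0 − rank ∂_1 = 7 − 6 = 1, and the invariant factors of ∂_1 are all 1, so H_0 ≅ Z.
  H_1: rank ker ∂_1 − rank ∂_2 = (21 − 6) − 13 = 2, and the invariant factors of ∂_2 are all 1, so H_1 ≅ Z^2.
  H_2: rank ker ∂_2 − rank ∂_3 = (14 − 13) − 0 = 1, and there is no ∂_3, so H_2 ≅ Z.

(K is a triangulation of the torus T^2.)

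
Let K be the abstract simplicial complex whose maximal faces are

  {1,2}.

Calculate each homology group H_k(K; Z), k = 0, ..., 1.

K has 2 vertices, 1 edge.
rank ∂_0 = 0, rank ∂_1 = 1 ⇒ b_0 = 2 − 0 − 1 = 1; all invariant factors of ∂_1 are 1 so no torsion. So H_0 = Z.
rank ∂_1 = 1, rank ∂_2 = 0 ⇒ b_1 = 1 − 1 − 0 = 0. So H_1 = 0.

H_0 ≅ Z,  H_1 = 0.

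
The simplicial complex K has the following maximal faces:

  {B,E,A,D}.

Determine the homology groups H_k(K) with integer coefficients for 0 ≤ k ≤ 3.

Take the total order A < B < D < E on the vertex set. Then K (dimension 3) consists of the simplices:

  0-simplices (4): A, B, D, E
  1-simplices (6): AB, AD, AE, BD, BE, DE
  2-simplices (4): ABD, ABE, ADE, BDE
  3-simplices (1): ABDE

so the chain groups are C_0 ≅ Z^4, C_1 ≅ Z^6, C_2 ≅ Z^4, C_3 ≅ Z^1.

Boundary ∂_1: C_1 → C_0 sends each edge [p,q] (with p < q) to q − p. For instance
  ∂BD = D − B.
The 4×6 boundary matrix has rank 3 and Smith normal form diag(1,1,1).

Boundary ∂_2: C_2 → C_1 sends each 2-simplex [p,q,r] to [q,r] − [p,r] + [p,q]. For instance
  ∂ABE = BE − AE + AB,
  ∂ADE = DE − AE + AD.
The resulting 6×4 matrix has rank 3, and its Smith normal form has invariant factors (1,1,1).

∂_3: C_3 → C_2 sends each 3-simplex σ to the alternating sum Σ_i (−1)^i (σ with its i-th vertex removed). For instance
  ∂ABDE = BDE − ADE + ABE − ABD.
As a 4×1 matrix over Z this has rank 1, with invariant factors (1).

From H_k ≅ ker(∂_k) / im(∂_{k+1}) we obtain:

  H_0: rank C_0 − rank ∂_1 = 4 − 3 = 1, and the invariant factors of ∂_1 are all 1, so H_0 ≅ Z.
  H_1: rank ker ∂_1 − rank ∂_2 = (6 − 3) − 3 = 0, and the invariant factors of ∂_2 are all 1, so H_1 ≅ 0.
  H_2: rank ker ∂_2 − rank ∂_3 = (4 − 3) − 1 = 0, and the invariant factors of ∂_3 are all 1, so H_2 ≅ 0.
  H_3: rank ker ∂_3 − rank ∂_4 = (1 − 1) − 0 = 0, and there is no ∂_4, so H_3 ≅ 0.

H_0 ≅ Z,  H_1 = 0,  H_2 = 0,  H_3 = 0.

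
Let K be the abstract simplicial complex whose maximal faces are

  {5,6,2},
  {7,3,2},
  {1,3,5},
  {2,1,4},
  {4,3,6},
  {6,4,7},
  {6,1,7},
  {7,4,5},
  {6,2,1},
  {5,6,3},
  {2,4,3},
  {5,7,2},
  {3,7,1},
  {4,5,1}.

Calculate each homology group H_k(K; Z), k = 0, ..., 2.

Order the vertices as 1 < 2 < 3 < 4 < 5 < 6 < 7. Listing each simplex with vertices in this order, K has dimension 2 with simplices:

  0-simplices (7): [1], [2], [3], [4], [5], [6], [7]
  1-simplices (21): [1,2], [1,3], [1,4], [1,5], [1,6], [1,7], [2,3], [2,4], [2,5], [2,6], [2,7], [3,4], [3,5], [3,6], [3,7], [4,5], [4,6], [4,7], [5,6], [5,7], [6,7]
  2-simplices (14): [1,2,4], [1,2,6], [1,3,5], [1,3,7], [1,4,5], [1,6,7], [2,3,4], [2,3,7], [2,5,6], [2,5,7], [3,4,6], [3,5,6], [4,5,7], [4,6,7]

giving chain groups C_0 ≅ Z^7, C_1 ≅ Z^21, C_2 ≅ Z^14.

The boundary map ∂_1: C_1 → C_0 sends each edge [p,q] (with p < q) to q − p.
This gives a 7×21 integer matrix of rank 6; reducing to Smith normal form yields diagonal entries (1,1,1,1,1,1).

The boundary map ∂_2: C_2 → C_1 maps a triangle to the signed sum of its edges. For instance
  ∂[2,5,6] = [5,6] − [2,6] + [2,5],
  ∂[2,5,7] = [5,7] − [2,7] + [2,5].
This gives a 21×14 integer matrix of rank 13; reducing to Smith normal form yields diagonal entries (1,1,1,1,1,1,1,1,1,1,1,1,1).

Now H_k = ker ∂_k / im ∂_{k+1}, so:

  H_0: rank C_0 − rank ∂_1 = 7 − 6 = 1, and the invariant factors of ∂_1 are all 1, so H_0 = Z.
  H_1: rank ker ∂_1 − rank ∂_2 = (21 − 6) − 13 = 2, and the invariant factors of ∂_2 are all 1, so H_1 = Z^2.
  H_2: rank ker ∂_2 − rank ∂_3 = (14 − 13) − 0 = 1, and there is no ∂_3, so H_2 = Z.

H_0 = Z,  H_1 = Z^2,  H_2 = Z.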